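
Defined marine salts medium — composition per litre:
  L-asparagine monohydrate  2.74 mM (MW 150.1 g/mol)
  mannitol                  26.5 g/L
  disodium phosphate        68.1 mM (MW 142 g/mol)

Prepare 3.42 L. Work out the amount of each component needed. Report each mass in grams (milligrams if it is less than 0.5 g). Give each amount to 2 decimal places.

L-asparagine monohydrate 1.41 g; mannitol 90.63 g; disodium phosphate 33.07 g

Working volume: 3.42 L.
L-asparagine monohydrate: 2.74 mmol/L × 150.1 g/mol × 3.42 L ÷ 1000 = 1.41 g
mannitol: 26.5 g/L × 3.42 L = 90.63 g
disodium phosphate: 68.1 mmol/L × 142 g/mol × 3.42 L ÷ 1000 = 33.07 g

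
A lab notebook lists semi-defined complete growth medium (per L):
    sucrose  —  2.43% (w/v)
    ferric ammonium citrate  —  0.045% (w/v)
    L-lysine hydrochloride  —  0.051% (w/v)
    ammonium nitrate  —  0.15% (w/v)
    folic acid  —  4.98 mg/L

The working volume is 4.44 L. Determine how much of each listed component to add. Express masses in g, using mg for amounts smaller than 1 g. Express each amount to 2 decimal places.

sucrose 107.89 g; ferric ammonium citrate 2.00 g; L-lysine hydrochloride 2.26 g; ammonium nitrate 6.66 g; folic acid 22.11 mg

Working volume: 4.44 L.
sucrose: 2.43% w/v = 24.3 g/L → 24.3 × 4.44 L = 107.89 g
ferric ammonium citrate: 0.045% w/v = 0.45 g/L → 0.45 × 4.44 L = 2.00 g
L-lysine hydrochloride: 0.051 g per 100 mL × 4440 mL ÷ 100 = 2.26 g
ammonium nitrate: 0.15 g per 100 mL × 4440 mL ÷ 100 = 6.66 g
folic acid: 4.98 mg/L × 4.44 L = 22.11 mg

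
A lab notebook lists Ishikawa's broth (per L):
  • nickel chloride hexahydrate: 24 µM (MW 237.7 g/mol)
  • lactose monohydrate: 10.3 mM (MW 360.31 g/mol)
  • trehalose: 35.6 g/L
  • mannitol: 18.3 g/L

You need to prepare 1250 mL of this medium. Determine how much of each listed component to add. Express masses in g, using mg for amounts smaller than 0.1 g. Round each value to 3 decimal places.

Working volume: 1250 mL = 1.25 L.
nickel chloride hexahydrate: 24 µmol/L × 237.7 g/mol × 1.25 L ÷ 1000 = 7.131 mg
lactose monohydrate: 10.3 mmol/L × 360.31 g/mol × 1.25 L ÷ 1000 = 4.639 g
trehalose: 35.6 g/L × 1.25 L = 44.500 g
mannitol: 18.3 g/L × 1.25 L = 22.875 g

nickel chloride hexahydrate 7.131 mg; lactose monohydrate 4.639 g; trehalose 44.500 g; mannitol 22.875 g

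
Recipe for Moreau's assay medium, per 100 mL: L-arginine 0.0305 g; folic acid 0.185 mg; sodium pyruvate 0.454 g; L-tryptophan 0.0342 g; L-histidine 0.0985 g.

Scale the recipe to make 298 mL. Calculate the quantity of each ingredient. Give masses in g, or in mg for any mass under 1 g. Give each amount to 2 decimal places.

Scale factor = 298 mL / 100 mL = 2.98.
L-arginine: 0.0305 g × (298 mL / 100 mL) = 0.09089 g = 90.89 mg
folic acid: 0.185 mg × (298 mL / 100 mL) = 0.55 mg
sodium pyruvate: 0.454 g × (298 mL / 100 mL) = 1.35 g
L-tryptophan: 0.0342 g × (298 mL / 100 mL) = 0.101916 g = 101.92 mg
L-histidine: 0.0985 g × (298 mL / 100 mL) = 0.29353 g = 293.53 mg

L-arginine 90.89 mg; folic acid 0.55 mg; sodium pyruvate 1.35 g; L-tryptophan 101.92 mg; L-histidine 293.53 mg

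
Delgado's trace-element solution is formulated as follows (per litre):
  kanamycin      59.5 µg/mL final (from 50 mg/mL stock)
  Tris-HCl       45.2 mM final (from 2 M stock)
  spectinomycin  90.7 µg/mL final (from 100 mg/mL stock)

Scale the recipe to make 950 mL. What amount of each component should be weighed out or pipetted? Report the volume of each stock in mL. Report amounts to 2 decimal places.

Working volume: 950 mL = 0.95 L.
kanamycin: C1V1 = C2V2 → 59.5 µg/mL × 950 mL ÷ 50000 µg/mL = 1.13 mL
Tris-HCl: V = C2·V2/C1 = 45.2 mM × 950 mL ÷ 2000 mM = 21.47 mL
spectinomycin: dilute stock: 90.7 µg/mL × 950 mL ÷ 100000 µg/mL = 0.86 mL

kanamycin 1.13 mL; Tris-HCl 21.47 mL; spectinomycin 0.86 mL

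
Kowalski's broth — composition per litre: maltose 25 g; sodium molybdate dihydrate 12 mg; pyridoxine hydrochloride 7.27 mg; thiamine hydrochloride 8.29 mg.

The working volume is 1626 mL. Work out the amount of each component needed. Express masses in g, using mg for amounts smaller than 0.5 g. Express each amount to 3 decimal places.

Scale factor = 1626 mL / 1000 mL = 1.626.
maltose: 25 g × (1626 mL / 1000 mL) = 40.650 g
sodium molybdate dihydrate: 12 mg × (1626 mL / 1000 mL) = 19.512 mg
pyridoxine hydrochloride: 7.27 mg × (1626 mL / 1000 mL) = 11.821 mg
thiamine hydrochloride: 8.29 mg × (1626 mL / 1000 mL) = 13.480 mg

maltose 40.650 g; sodium molybdate dihydrate 19.512 mg; pyridoxine hydrochloride 11.821 mg; thiamine hydrochloride 13.480 mg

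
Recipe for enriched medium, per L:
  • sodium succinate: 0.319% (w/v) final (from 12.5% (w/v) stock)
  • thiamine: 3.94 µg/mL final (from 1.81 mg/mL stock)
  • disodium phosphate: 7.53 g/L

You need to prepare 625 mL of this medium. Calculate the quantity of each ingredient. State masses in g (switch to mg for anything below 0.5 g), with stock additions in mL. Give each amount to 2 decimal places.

sodium succinate 15.95 mL; thiamine 1.36 mL; disodium phosphate 4.71 g

Target volume = 625 mL = 0.625 L.
sodium succinate: C1V1 = C2V2 → 0.319% ÷ 12.5% × 625 mL = 15.95 mL
thiamine: V = C2·V2/C1 = 3.94 µg/mL × 625 mL ÷ 1810 µg/mL = 1.36 mL
disodium phosphate: 7.53 g/L × 0.625 L = 4.71 g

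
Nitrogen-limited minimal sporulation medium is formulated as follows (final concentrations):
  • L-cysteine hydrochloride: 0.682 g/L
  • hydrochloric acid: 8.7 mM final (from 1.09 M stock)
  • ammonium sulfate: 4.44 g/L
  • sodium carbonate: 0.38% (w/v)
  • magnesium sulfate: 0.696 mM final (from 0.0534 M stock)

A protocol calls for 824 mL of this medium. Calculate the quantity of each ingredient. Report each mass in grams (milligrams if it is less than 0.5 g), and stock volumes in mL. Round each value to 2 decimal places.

L-cysteine hydrochloride 0.56 g; hydrochloric acid 6.58 mL; ammonium sulfate 3.66 g; sodium carbonate 3.13 g; magnesium sulfate 10.74 mL

Target volume = 824 mL = 0.824 L.
L-cysteine hydrochloride: 0.682 g/L × 0.824 L = 0.56 g
hydrochloric acid: dilute stock: 8.7 mM × 824 mL ÷ 1090 mM = 6.58 mL
ammonium sulfate: 4.44 g/L × 0.824 L = 3.66 g
sodium carbonate: 0.38% w/v = 3.8 g/L → 3.8 × 0.824 L = 3.13 g
magnesium sulfate: V = C2·V2/C1 = 0.696 mM × 824 mL ÷ 53.4 mM = 10.74 mL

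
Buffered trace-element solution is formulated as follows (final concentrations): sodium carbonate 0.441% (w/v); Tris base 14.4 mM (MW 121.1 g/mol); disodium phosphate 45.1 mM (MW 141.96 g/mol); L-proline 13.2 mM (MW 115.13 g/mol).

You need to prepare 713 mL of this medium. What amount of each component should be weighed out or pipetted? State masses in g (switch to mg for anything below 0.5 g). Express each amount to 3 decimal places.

Working volume: 713 mL = 0.713 L.
sodium carbonate: 0.441 g per 100 mL × 713 mL ÷ 100 = 3.144 g
Tris base: 14.4 mmol/L × 121.1 g/mol × 0.713 L ÷ 1000 = 1.243 g
disodium phosphate: 45.1 mmol/L × 141.96 g/mol × 0.713 L ÷ 1000 = 4.565 g
L-proline: 13.2 mmol/L × 115.13 g/mol × 0.713 L ÷ 1000 = 1.084 g

sodium carbonate 3.144 g; Tris base 1.243 g; disodium phosphate 4.565 g; L-proline 1.084 g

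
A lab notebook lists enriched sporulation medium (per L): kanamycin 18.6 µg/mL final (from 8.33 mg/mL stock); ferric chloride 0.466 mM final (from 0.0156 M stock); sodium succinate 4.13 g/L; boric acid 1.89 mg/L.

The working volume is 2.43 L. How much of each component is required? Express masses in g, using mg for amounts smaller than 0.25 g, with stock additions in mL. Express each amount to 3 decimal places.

kanamycin 5.426 mL; ferric chloride 72.588 mL; sodium succinate 10.036 g; boric acid 4.593 mg

Working volume: 2.43 L.
kanamycin: C1V1 = C2V2 → 18.6 µg/mL × 2430 mL ÷ 8330 µg/mL = 5.426 mL
ferric chloride: C1V1 = C2V2 → 0.466 mM × 2430 mL ÷ 15.6 mM = 72.588 mL
sodium succinate: 4.13 g/L × 2.43 L = 10.036 g
boric acid: 1.89 mg/L × 2.43 L = 4.593 mg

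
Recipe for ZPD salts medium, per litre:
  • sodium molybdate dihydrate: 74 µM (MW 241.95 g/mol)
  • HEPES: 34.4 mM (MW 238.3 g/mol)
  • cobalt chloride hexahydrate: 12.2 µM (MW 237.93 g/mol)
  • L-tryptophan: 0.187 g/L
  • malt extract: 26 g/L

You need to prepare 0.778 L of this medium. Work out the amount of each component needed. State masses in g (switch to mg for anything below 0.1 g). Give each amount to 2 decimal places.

Working volume: 0.778 L.
sodium molybdate dihydrate: 74 µmol/L × 241.95 g/mol × 0.778 L ÷ 1000 = 13.93 mg
HEPES: 34.4 mmol/L × 238.3 g/mol × 0.778 L ÷ 1000 = 6.38 g
cobalt chloride hexahydrate: 12.2 µmol/L × 237.93 g/mol × 0.778 L ÷ 1000 = 2.26 mg
L-tryptophan: 0.187 g/L × 0.778 L = 0.15 g
malt extract: 26 g/L × 0.778 L = 20.23 g

sodium molybdate dihydrate 13.93 mg; HEPES 6.38 g; cobalt chloride hexahydrate 2.26 mg; L-tryptophan 0.15 g; malt extract 20.23 g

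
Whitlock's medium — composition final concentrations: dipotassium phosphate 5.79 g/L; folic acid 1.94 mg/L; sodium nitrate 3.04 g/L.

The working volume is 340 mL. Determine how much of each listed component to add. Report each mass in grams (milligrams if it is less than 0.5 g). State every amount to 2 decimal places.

Working volume: 340 mL = 0.34 L.
dipotassium phosphate: 5.79 g/L × 0.34 L = 1.97 g
folic acid: 1.94 mg/L × 0.34 L = 0.66 mg
sodium nitrate: 3.04 g/L × 0.34 L = 1.03 g

dipotassium phosphate 1.97 g; folic acid 0.66 mg; sodium nitrate 1.03 g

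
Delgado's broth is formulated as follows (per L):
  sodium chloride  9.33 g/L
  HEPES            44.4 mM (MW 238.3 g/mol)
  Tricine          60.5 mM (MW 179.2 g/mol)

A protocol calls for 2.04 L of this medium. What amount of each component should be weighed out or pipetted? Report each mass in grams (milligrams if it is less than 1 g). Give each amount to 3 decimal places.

sodium chloride 19.033 g; HEPES 21.584 g; Tricine 22.117 g

Scale factor relative to 1 L: 2.04.
sodium chloride: 9.33 g/L × 2.04 L = 19.033 g
HEPES: 44.4 mmol/L × 238.3 g/mol × 2.04 L ÷ 1000 = 21.584 g
Tricine: 60.5 mmol/L × 179.2 g/mol × 2.04 L ÷ 1000 = 22.117 g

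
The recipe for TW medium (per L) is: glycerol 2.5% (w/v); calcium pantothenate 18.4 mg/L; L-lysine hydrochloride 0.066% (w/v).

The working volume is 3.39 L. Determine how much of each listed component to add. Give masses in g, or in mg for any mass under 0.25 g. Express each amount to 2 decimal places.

glycerol 84.75 g; calcium pantothenate 62.38 mg; L-lysine hydrochloride 2.24 g

Scale factor relative to 1 L: 3.39.
glycerol: 2.5% w/v = 25 g/L → 25 × 3.39 L = 84.75 g
calcium pantothenate: 18.4 mg/L × 3.39 L = 62.38 mg
L-lysine hydrochloride: 0.066 g per 100 mL × 3390 mL ÷ 100 = 2.24 g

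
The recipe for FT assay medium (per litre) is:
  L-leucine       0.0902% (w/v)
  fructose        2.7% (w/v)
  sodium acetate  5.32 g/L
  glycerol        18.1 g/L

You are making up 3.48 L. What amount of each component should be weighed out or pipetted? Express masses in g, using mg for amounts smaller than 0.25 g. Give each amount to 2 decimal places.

Working volume: 3.48 L.
L-leucine: 0.0902% w/v = 0.902 g/L → 0.902 × 3.48 L = 3.14 g
fructose: 2.7 g per 100 mL × 3480 mL ÷ 100 = 93.96 g
sodium acetate: 5.32 g/L × 3.48 L = 18.51 g
glycerol: 18.1 g/L × 3.48 L = 62.99 g

L-leucine 3.14 g; fructose 93.96 g; sodium acetate 18.51 g; glycerol 62.99 g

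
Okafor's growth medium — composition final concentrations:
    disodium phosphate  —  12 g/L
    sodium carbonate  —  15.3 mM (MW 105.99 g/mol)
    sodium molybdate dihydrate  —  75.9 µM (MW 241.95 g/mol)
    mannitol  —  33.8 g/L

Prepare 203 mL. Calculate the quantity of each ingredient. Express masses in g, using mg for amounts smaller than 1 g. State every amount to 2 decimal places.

disodium phosphate 2.44 g; sodium carbonate 329.19 mg; sodium molybdate dihydrate 3.73 mg; mannitol 6.86 g

Target volume = 203 mL = 0.203 L.
disodium phosphate: 12 g/L × 0.203 L = 2.44 g
sodium carbonate: 15.3 mmol/L × 105.99 mg/mmol × 0.203 L = 329.19 mg
sodium molybdate dihydrate: 75.9 µmol/L × 241.95 g/mol × 0.203 L ÷ 1000 = 3.73 mg
mannitol: 33.8 g/L × 0.203 L = 6.86 g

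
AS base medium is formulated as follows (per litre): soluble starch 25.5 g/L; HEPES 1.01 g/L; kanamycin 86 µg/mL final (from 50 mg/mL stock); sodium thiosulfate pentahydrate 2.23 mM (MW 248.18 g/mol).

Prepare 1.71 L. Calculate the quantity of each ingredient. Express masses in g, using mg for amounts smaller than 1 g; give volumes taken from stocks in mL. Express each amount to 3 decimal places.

Scale factor relative to 1 L: 1.71.
soluble starch: 25.5 g/L × 1.71 L = 43.605 g
HEPES: 1.01 g/L × 1.71 L = 1.727 g
kanamycin: V = C2·V2/C1 = 86 µg/mL × 1710 mL ÷ 50000 µg/mL = 2.941 mL
sodium thiosulfate pentahydrate: 2.23 mmol/L × 248.18 mg/mmol × 1.71 L = 946.385 mg

soluble starch 43.605 g; HEPES 1.727 g; kanamycin 2.941 mL; sodium thiosulfate pentahydrate 946.385 mg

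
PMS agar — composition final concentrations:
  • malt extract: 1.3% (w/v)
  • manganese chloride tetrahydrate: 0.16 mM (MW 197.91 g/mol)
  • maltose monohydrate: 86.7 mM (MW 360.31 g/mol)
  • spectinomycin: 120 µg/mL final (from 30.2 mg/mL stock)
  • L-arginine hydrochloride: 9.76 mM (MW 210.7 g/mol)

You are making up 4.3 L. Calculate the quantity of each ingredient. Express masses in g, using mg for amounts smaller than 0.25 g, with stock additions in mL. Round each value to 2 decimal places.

malt extract 55.90 g; manganese chloride tetrahydrate 136.16 mg; maltose monohydrate 134.33 g; spectinomycin 17.09 mL; L-arginine hydrochloride 8.84 g

Working volume: 4.3 L.
malt extract: 1.3% w/v = 13 g/L → 13 × 4.3 L = 55.90 g
manganese chloride tetrahydrate: 0.16 mmol/L × 197.91 mg/mmol × 4.3 L = 136.16 mg
maltose monohydrate: 86.7 mmol/L × 360.31 g/mol × 4.3 L ÷ 1000 = 134.33 g
spectinomycin: C1V1 = C2V2 → 120 µg/mL × 4300 mL ÷ 30200 µg/mL = 17.09 mL
L-arginine hydrochloride: 9.76 mmol/L × 210.7 g/mol × 4.3 L ÷ 1000 = 8.84 g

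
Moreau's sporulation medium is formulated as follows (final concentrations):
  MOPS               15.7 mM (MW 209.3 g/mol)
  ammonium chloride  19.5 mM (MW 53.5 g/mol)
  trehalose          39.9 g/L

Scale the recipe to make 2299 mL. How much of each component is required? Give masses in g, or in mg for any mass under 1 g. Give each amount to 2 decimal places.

MOPS 7.55 g; ammonium chloride 2.40 g; trehalose 91.73 g

Working volume: 2299 mL = 2.299 L.
MOPS: 15.7 mmol/L × 209.3 g/mol × 2.299 L ÷ 1000 = 7.55 g
ammonium chloride: 19.5 mmol/L × 53.5 g/mol × 2.299 L ÷ 1000 = 2.40 g
trehalose: 39.9 g/L × 2.299 L = 91.73 g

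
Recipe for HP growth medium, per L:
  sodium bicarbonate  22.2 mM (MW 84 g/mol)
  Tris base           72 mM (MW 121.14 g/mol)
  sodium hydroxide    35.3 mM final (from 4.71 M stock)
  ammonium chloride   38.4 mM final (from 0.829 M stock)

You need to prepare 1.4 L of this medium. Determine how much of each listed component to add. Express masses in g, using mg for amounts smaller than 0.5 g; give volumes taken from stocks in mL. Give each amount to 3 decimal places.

sodium bicarbonate 2.611 g; Tris base 12.211 g; sodium hydroxide 10.493 mL; ammonium chloride 64.849 mL

Scale factor relative to 1 L: 1.4.
sodium bicarbonate: 22.2 mmol/L × 84 g/mol × 1.4 L ÷ 1000 = 2.611 g
Tris base: 72 mmol/L × 121.14 g/mol × 1.4 L ÷ 1000 = 12.211 g
sodium hydroxide: dilute stock: 35.3 mM × 1400 mL ÷ 4710 mM = 10.493 mL
ammonium chloride: V = C2·V2/C1 = 38.4 mM × 1400 mL ÷ 829 mM = 64.849 mL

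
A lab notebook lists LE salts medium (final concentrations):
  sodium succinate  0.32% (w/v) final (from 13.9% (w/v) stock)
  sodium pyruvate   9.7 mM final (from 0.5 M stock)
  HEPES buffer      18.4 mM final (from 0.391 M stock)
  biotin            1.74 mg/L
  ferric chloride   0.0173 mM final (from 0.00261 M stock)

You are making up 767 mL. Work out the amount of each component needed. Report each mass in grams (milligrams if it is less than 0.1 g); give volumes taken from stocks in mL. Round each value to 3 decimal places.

sodium succinate 17.658 mL; sodium pyruvate 14.880 mL; HEPES buffer 36.094 mL; biotin 1.335 mg; ferric chloride 5.084 mL

Target volume = 767 mL = 0.767 L.
sodium succinate: V = C2·V2/C1 = 0.32% ÷ 13.9% × 767 mL = 17.658 mL
sodium pyruvate: C1V1 = C2V2 → 9.7 mM × 767 mL ÷ 500 mM = 14.880 mL
HEPES buffer: dilute stock: 18.4 mM × 767 mL ÷ 391 mM = 36.094 mL
biotin: 1.74 mg/L × 0.767 L = 1.335 mg
ferric chloride: C1V1 = C2V2 → 0.0173 mM × 767 mL ÷ 2.61 mM = 5.084 mL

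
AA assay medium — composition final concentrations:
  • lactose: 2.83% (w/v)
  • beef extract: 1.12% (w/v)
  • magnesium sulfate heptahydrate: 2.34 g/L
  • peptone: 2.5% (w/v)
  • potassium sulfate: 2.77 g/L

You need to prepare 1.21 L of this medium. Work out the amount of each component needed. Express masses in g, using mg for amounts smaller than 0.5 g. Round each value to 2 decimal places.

lactose 34.24 g; beef extract 13.55 g; magnesium sulfate heptahydrate 2.83 g; peptone 30.25 g; potassium sulfate 3.35 g

Scale factor relative to 1 L: 1.21.
lactose: 2.83% w/v = 28.3 g/L → 28.3 × 1.21 L = 34.24 g
beef extract: 1.12% w/v = 11.2 g/L → 11.2 × 1.21 L = 13.55 g
magnesium sulfate heptahydrate: 2.34 g/L × 1.21 L = 2.83 g
peptone: 2.5 g per 100 mL × 1210 mL ÷ 100 = 30.25 g
potassium sulfate: 2.77 g/L × 1.21 L = 3.35 g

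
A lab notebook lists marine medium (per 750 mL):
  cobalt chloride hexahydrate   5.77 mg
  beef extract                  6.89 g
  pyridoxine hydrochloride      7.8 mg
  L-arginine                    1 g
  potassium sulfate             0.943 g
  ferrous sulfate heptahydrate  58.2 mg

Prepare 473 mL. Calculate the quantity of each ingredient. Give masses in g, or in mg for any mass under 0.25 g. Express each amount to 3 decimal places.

Scale factor = 473 mL / 750 mL = 0.630667.
cobalt chloride hexahydrate: 5.77 mg × (473 mL / 750 mL) = 3.639 mg
beef extract: 6.89 g × (473 mL / 750 mL) = 4.345 g
pyridoxine hydrochloride: 7.8 mg × (473 mL / 750 mL) = 4.919 mg
L-arginine: 1 g × (473 mL / 750 mL) = 0.631 g
potassium sulfate: 0.943 g × (473 mL / 750 mL) = 0.595 g
ferrous sulfate heptahydrate: 58.2 mg × (473 mL / 750 mL) = 36.705 mg

cobalt chloride hexahydrate 3.639 mg; beef extract 4.345 g; pyridoxine hydrochloride 4.919 mg; L-arginine 0.631 g; potassium sulfate 0.595 g; ferrous sulfate heptahydrate 36.705 mg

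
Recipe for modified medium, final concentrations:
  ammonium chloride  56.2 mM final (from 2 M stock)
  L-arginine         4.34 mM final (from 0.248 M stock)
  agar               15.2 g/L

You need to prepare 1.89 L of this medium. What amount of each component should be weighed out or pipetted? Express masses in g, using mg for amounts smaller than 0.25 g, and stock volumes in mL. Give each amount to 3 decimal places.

ammonium chloride 53.109 mL; L-arginine 33.075 mL; agar 28.728 g

Scale factor relative to 1 L: 1.89.
ammonium chloride: C1V1 = C2V2 → 56.2 mM × 1890 mL ÷ 2000 mM = 53.109 mL
L-arginine: dilute stock: 4.34 mM × 1890 mL ÷ 248 mM = 33.075 mL
agar: 15.2 g/L × 1.89 L = 28.728 g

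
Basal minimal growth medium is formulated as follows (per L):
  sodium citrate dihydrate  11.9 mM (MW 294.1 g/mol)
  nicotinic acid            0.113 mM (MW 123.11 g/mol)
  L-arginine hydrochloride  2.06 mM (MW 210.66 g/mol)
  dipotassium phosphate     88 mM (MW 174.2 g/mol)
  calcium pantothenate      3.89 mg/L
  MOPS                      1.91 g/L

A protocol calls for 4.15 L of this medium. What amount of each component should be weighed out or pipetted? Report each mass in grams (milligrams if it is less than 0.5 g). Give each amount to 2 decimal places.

Working volume: 4.15 L.
sodium citrate dihydrate: 11.9 mmol/L × 294.1 g/mol × 4.15 L ÷ 1000 = 14.52 g
nicotinic acid: 0.113 mmol/L × 123.11 mg/mmol × 4.15 L = 57.73 mg
L-arginine hydrochloride: 2.06 mmol/L × 210.66 g/mol × 4.15 L ÷ 1000 = 1.80 g
dipotassium phosphate: 88 mmol/L × 174.2 g/mol × 4.15 L ÷ 1000 = 63.62 g
calcium pantothenate: 3.89 mg/L × 4.15 L = 16.14 mg
MOPS: 1.91 g/L × 4.15 L = 7.93 g

sodium citrate dihydrate 14.52 g; nicotinic acid 57.73 mg; L-arginine hydrochloride 1.80 g; dipotassium phosphate 63.62 g; calcium pantothenate 16.14 mg; MOPS 7.93 g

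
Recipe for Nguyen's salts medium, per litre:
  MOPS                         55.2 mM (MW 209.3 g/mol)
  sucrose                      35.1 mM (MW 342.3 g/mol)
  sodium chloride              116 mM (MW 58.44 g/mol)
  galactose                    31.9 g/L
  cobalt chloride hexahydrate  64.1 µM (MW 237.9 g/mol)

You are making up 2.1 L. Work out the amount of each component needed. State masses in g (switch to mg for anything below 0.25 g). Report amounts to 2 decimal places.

Scale factor relative to 1 L: 2.1.
MOPS: 55.2 mmol/L × 209.3 g/mol × 2.1 L ÷ 1000 = 24.26 g
sucrose: 35.1 mmol/L × 342.3 g/mol × 2.1 L ÷ 1000 = 25.23 g
sodium chloride: 116 mmol/L × 58.44 g/mol × 2.1 L ÷ 1000 = 14.24 g
galactose: 31.9 g/L × 2.1 L = 66.99 g
cobalt chloride hexahydrate: 64.1 µmol/L × 237.9 g/mol × 2.1 L ÷ 1000 = 32.02 mg

MOPS 24.26 g; sucrose 25.23 g; sodium chloride 14.24 g; galactose 66.99 g; cobalt chloride hexahydrate 32.02 mg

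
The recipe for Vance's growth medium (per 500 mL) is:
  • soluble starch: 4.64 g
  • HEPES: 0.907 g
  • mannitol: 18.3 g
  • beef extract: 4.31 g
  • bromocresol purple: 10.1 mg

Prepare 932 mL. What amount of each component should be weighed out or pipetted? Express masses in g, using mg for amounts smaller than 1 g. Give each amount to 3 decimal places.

Ratio of target to recipe volume: 932 / 500 = 1.864.
soluble starch: 4.64 g × (932 mL / 500 mL) = 8.649 g
HEPES: 0.907 g × (932 mL / 500 mL) = 1.691 g
mannitol: 18.3 g × (932 mL / 500 mL) = 34.111 g
beef extract: 4.31 g × (932 mL / 500 mL) = 8.034 g
bromocresol purple: 10.1 mg × (932 mL / 500 mL) = 18.826 mg

soluble starch 8.649 g; HEPES 1.691 g; mannitol 34.111 g; beef extract 8.034 g; bromocresol purple 18.826 mg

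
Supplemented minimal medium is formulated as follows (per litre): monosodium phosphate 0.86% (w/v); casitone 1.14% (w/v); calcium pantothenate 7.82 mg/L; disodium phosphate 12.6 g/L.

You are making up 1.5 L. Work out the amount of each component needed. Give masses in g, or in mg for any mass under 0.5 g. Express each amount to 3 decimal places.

Working volume: 1.5 L.
monosodium phosphate: 0.86% w/v = 8.6 g/L → 8.6 × 1.5 L = 12.900 g
casitone: 1.14% w/v = 11.4 g/L → 11.4 × 1.5 L = 17.100 g
calcium pantothenate: 7.82 mg/L × 1.5 L = 11.730 mg
disodium phosphate: 12.6 g/L × 1.5 L = 18.900 g

monosodium phosphate 12.900 g; casitone 17.100 g; calcium pantothenate 11.730 mg; disodium phosphate 18.900 g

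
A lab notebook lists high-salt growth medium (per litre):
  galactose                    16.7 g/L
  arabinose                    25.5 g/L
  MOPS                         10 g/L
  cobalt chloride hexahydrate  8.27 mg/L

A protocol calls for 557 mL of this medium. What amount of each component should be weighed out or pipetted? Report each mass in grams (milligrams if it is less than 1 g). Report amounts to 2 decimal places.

Working volume: 557 mL = 0.557 L.
galactose: 16.7 g/L × 0.557 L = 9.30 g
arabinose: 25.5 g/L × 0.557 L = 14.20 g
MOPS: 10 g/L × 0.557 L = 5.57 g
cobalt chloride hexahydrate: 8.27 mg/L × 0.557 L = 4.61 mg

galactose 9.30 g; arabinose 14.20 g; MOPS 5.57 g; cobalt chloride hexahydrate 4.61 mg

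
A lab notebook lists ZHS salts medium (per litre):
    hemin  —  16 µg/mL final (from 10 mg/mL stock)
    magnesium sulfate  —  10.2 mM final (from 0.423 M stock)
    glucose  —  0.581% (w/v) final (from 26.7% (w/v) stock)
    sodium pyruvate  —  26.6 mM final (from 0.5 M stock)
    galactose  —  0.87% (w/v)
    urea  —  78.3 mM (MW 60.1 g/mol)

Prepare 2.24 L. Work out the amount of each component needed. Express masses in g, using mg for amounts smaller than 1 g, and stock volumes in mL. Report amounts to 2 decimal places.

Working volume: 2.24 L.
hemin: C1V1 = C2V2 → 16 µg/mL × 2240 mL ÷ 10000 µg/mL = 3.58 mL
magnesium sulfate: V = C2·V2/C1 = 10.2 mM × 2240 mL ÷ 423 mM = 54.01 mL
glucose: V = C2·V2/C1 = 0.581% ÷ 26.7% × 2240 mL = 48.74 mL
sodium pyruvate: C1V1 = C2V2 → 26.6 mM × 2240 mL ÷ 500 mM = 119.17 mL
galactose: 0.87% w/v = 8.7 g/L → 8.7 × 2.24 L = 19.49 g
urea: 78.3 mmol/L × 60.1 g/mol × 2.24 L ÷ 1000 = 10.54 g

hemin 3.58 mL; magnesium sulfate 54.01 mL; glucose 48.74 mL; sodium pyruvate 119.17 mL; galactose 19.49 g; urea 10.54 g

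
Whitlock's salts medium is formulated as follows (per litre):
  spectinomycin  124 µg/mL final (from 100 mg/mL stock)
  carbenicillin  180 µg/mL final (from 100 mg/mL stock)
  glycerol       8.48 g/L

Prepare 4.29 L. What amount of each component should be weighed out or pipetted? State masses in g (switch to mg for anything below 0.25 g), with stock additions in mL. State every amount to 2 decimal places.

spectinomycin 5.32 mL; carbenicillin 7.72 mL; glycerol 36.38 g

Scale factor relative to 1 L: 4.29.
spectinomycin: dilute stock: 124 µg/mL × 4290 mL ÷ 100000 µg/mL = 5.32 mL
carbenicillin: dilute stock: 180 µg/mL × 4290 mL ÷ 100000 µg/mL = 7.72 mL
glycerol: 8.48 g/L × 4.29 L = 36.38 g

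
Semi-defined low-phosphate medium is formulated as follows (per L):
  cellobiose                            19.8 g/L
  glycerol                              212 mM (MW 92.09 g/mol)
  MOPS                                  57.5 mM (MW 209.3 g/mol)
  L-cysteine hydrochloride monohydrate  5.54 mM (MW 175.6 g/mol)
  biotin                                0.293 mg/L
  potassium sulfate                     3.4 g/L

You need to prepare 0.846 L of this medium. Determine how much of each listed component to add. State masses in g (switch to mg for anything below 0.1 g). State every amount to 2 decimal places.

Scale factor relative to 1 L: 0.846.
cellobiose: 19.8 g/L × 0.846 L = 16.75 g
glycerol: 212 mmol/L × 92.09 g/mol × 0.846 L ÷ 1000 = 16.52 g
MOPS: 57.5 mmol/L × 209.3 g/mol × 0.846 L ÷ 1000 = 10.18 g
L-cysteine hydrochloride monohydrate: 5.54 mmol/L × 175.6 g/mol × 0.846 L ÷ 1000 = 0.82 g
biotin: 0.293 mg/L × 0.846 L = 0.25 mg
potassium sulfate: 3.4 g/L × 0.846 L = 2.88 g

cellobiose 16.75 g; glycerol 16.52 g; MOPS 10.18 g; L-cysteine hydrochloride monohydrate 0.82 g; biotin 0.25 mg; potassium sulfate 2.88 g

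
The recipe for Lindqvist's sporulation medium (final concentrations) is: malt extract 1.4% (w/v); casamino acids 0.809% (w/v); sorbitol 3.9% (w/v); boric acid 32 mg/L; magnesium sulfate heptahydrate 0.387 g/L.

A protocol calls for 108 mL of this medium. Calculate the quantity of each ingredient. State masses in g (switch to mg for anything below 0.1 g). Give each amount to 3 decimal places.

malt extract 1.512 g; casamino acids 0.874 g; sorbitol 4.212 g; boric acid 3.456 mg; magnesium sulfate heptahydrate 41.796 mg

Scale factor relative to 1 L: 0.108.
malt extract: 1.4 g per 100 mL × 108 mL ÷ 100 = 1.512 g
casamino acids: 0.809 g per 100 mL × 108 mL ÷ 100 = 0.874 g
sorbitol: 3.9% w/v = 39 g/L → 39 × 0.108 L = 4.212 g
boric acid: 32 mg/L × 0.108 L = 3.456 mg
magnesium sulfate heptahydrate: 0.387 g/L × 0.108 L = 0.041796 g = 41.796 mg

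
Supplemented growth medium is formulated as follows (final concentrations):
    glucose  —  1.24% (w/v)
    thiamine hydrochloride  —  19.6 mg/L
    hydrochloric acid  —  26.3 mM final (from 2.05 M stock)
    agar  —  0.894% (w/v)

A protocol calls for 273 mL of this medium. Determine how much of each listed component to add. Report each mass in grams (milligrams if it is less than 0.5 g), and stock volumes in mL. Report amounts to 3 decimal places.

glucose 3.385 g; thiamine hydrochloride 5.351 mg; hydrochloric acid 3.502 mL; agar 2.441 g

Target volume = 273 mL = 0.273 L.
glucose: 1.24% w/v = 12.4 g/L → 12.4 × 0.273 L = 3.385 g
thiamine hydrochloride: 19.6 mg/L × 0.273 L = 5.351 mg
hydrochloric acid: V = C2·V2/C1 = 26.3 mM × 273 mL ÷ 2050 mM = 3.502 mL
agar: 0.894 g per 100 mL × 273 mL ÷ 100 = 2.441 g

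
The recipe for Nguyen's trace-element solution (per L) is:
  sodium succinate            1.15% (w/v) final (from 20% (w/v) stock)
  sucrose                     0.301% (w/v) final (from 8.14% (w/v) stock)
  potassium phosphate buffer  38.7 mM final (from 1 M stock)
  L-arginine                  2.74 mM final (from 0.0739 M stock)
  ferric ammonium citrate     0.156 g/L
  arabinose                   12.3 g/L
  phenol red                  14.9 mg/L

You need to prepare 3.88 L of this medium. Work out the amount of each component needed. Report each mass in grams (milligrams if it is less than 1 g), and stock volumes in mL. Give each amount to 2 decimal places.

sodium succinate 223.10 mL; sucrose 143.47 mL; potassium phosphate buffer 150.16 mL; L-arginine 143.86 mL; ferric ammonium citrate 605.28 mg; arabinose 47.72 g; phenol red 57.81 mg

Working volume: 3.88 L.
sodium succinate: V = C2·V2/C1 = 1.15% ÷ 20% × 3880 mL = 223.10 mL
sucrose: C1V1 = C2V2 → 0.301% ÷ 8.14% × 3880 mL = 143.47 mL
potassium phosphate buffer: V = C2·V2/C1 = 38.7 mM × 3880 mL ÷ 1000 mM = 150.16 mL
L-arginine: dilute stock: 2.74 mM × 3880 mL ÷ 73.9 mM = 143.86 mL
ferric ammonium citrate: 0.156 g/L × 3.88 L = 0.60528 g = 605.28 mg
arabinose: 12.3 g/L × 3.88 L = 47.72 g
phenol red: 14.9 mg/L × 3.88 L = 57.81 mg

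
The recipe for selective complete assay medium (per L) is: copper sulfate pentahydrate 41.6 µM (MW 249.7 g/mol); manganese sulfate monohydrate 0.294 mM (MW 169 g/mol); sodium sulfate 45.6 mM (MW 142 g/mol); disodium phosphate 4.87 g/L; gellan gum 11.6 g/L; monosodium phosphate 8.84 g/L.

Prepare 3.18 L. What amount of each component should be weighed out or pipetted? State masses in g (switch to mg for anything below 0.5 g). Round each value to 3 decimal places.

copper sulfate pentahydrate 33.032 mg; manganese sulfate monohydrate 158.001 mg; sodium sulfate 20.591 g; disodium phosphate 15.487 g; gellan gum 36.888 g; monosodium phosphate 28.111 g

Scale factor relative to 1 L: 3.18.
copper sulfate pentahydrate: 41.6 µmol/L × 249.7 g/mol × 3.18 L ÷ 1000 = 33.032 mg
manganese sulfate monohydrate: 0.294 mmol/L × 169 mg/mmol × 3.18 L = 158.001 mg
sodium sulfate: 45.6 mmol/L × 142 g/mol × 3.18 L ÷ 1000 = 20.591 g
disodium phosphate: 4.87 g/L × 3.18 L = 15.487 g
gellan gum: 11.6 g/L × 3.18 L = 36.888 g
monosodium phosphate: 8.84 g/L × 3.18 L = 28.111 g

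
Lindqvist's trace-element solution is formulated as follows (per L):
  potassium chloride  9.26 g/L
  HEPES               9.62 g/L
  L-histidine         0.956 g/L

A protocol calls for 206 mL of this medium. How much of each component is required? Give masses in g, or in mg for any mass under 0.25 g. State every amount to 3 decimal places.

Scale factor relative to 1 L: 0.206.
potassium chloride: 9.26 g/L × 0.206 L = 1.908 g
HEPES: 9.62 g/L × 0.206 L = 1.982 g
L-histidine: 0.956 g/L × 0.206 L = 0.196936 g = 196.936 mg

potassium chloride 1.908 g; HEPES 1.982 g; L-histidine 196.936 mg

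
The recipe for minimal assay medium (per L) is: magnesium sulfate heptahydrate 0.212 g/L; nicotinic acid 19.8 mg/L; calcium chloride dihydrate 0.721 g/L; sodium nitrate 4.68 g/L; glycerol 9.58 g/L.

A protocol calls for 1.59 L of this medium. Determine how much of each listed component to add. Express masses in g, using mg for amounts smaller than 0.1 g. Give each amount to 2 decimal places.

Scale factor relative to 1 L: 1.59.
magnesium sulfate heptahydrate: 0.212 g/L × 1.59 L = 0.34 g
nicotinic acid: 19.8 mg/L × 1.59 L = 31.48 mg
calcium chloride dihydrate: 0.721 g/L × 1.59 L = 1.15 g
sodium nitrate: 4.68 g/L × 1.59 L = 7.44 g
glycerol: 9.58 g/L × 1.59 L = 15.23 g

magnesium sulfate heptahydrate 0.34 g; nicotinic acid 31.48 mg; calcium chloride dihydrate 1.15 g; sodium nitrate 7.44 g; glycerol 15.23 g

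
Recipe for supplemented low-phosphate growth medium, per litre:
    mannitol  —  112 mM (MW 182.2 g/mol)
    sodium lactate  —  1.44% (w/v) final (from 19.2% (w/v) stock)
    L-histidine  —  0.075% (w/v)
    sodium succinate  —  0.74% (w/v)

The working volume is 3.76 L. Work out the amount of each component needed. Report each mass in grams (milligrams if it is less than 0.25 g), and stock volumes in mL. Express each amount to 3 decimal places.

mannitol 76.728 g; sodium lactate 282.000 mL; L-histidine 2.820 g; sodium succinate 27.824 g

Scale factor relative to 1 L: 3.76.
mannitol: 112 mmol/L × 182.2 g/mol × 3.76 L ÷ 1000 = 76.728 g
sodium lactate: V = C2·V2/C1 = 1.44% ÷ 19.2% × 3760 mL = 282.000 mL
L-histidine: 0.075 g per 100 mL × 3760 mL ÷ 100 = 2.820 g
sodium succinate: 0.74 g per 100 mL × 3760 mL ÷ 100 = 27.824 g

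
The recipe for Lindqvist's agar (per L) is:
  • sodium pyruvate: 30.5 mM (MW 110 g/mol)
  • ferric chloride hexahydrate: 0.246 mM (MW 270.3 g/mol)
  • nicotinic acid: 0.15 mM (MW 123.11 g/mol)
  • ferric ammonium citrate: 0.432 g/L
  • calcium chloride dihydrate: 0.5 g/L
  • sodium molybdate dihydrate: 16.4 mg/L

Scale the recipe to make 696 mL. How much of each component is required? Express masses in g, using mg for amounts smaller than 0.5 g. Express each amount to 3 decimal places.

sodium pyruvate 2.335 g; ferric chloride hexahydrate 46.280 mg; nicotinic acid 12.853 mg; ferric ammonium citrate 300.672 mg; calcium chloride dihydrate 348.000 mg; sodium molybdate dihydrate 11.414 mg

Scale factor relative to 1 L: 0.696.
sodium pyruvate: 30.5 mmol/L × 110 g/mol × 0.696 L ÷ 1000 = 2.335 g
ferric chloride hexahydrate: 0.246 mmol/L × 270.3 mg/mmol × 0.696 L = 46.280 mg
nicotinic acid: 0.15 mmol/L × 123.11 mg/mmol × 0.696 L = 12.853 mg
ferric ammonium citrate: 0.432 g/L × 0.696 L = 0.300672 g = 300.672 mg
calcium chloride dihydrate: 0.5 g/L × 0.696 L = 0.348 g = 348.000 mg
sodium molybdate dihydrate: 16.4 mg/L × 0.696 L = 11.414 mg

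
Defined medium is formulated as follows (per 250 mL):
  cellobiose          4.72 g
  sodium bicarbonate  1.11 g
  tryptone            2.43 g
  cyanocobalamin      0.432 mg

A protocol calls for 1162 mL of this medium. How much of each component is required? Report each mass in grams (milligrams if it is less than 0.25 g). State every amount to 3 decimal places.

cellobiose 21.939 g; sodium bicarbonate 5.159 g; tryptone 11.295 g; cyanocobalamin 2.008 mg

Scale factor = 1162 mL / 250 mL = 4.648.
cellobiose: 4.72 g × (1162 mL / 250 mL) = 21.939 g
sodium bicarbonate: 1.11 g × (1162 mL / 250 mL) = 5.159 g
tryptone: 2.43 g × (1162 mL / 250 mL) = 11.295 g
cyanocobalamin: 0.432 mg × (1162 mL / 250 mL) = 2.008 mg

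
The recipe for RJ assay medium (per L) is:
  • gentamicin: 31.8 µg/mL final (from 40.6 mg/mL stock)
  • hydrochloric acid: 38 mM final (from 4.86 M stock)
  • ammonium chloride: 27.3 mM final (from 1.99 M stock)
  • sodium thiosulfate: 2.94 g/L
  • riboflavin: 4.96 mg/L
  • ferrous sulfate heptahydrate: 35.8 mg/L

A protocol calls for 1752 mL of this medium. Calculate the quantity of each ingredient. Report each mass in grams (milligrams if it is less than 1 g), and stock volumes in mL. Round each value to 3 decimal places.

gentamicin 1.372 mL; hydrochloric acid 13.699 mL; ammonium chloride 24.035 mL; sodium thiosulfate 5.151 g; riboflavin 8.690 mg; ferrous sulfate heptahydrate 62.722 mg

Target volume = 1752 mL = 1.752 L.
gentamicin: V = C2·V2/C1 = 31.8 µg/mL × 1752 mL ÷ 40600 µg/mL = 1.372 mL
hydrochloric acid: dilute stock: 38 mM × 1752 mL ÷ 4860 mM = 13.699 mL
ammonium chloride: dilute stock: 27.3 mM × 1752 mL ÷ 1990 mM = 24.035 mL
sodium thiosulfate: 2.94 g/L × 1.752 L = 5.151 g
riboflavin: 4.96 mg/L × 1.752 L = 8.690 mg
ferrous sulfate heptahydrate: 35.8 mg/L × 1.752 L = 62.722 mg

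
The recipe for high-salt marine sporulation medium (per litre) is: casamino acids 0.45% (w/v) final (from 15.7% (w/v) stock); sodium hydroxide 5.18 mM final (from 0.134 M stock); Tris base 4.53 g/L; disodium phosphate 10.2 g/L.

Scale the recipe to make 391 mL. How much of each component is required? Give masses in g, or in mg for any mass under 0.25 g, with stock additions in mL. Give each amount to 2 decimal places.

casamino acids 11.21 mL; sodium hydroxide 15.11 mL; Tris base 1.77 g; disodium phosphate 3.99 g

Target volume = 391 mL = 0.391 L.
casamino acids: dilute stock: 0.45% ÷ 15.7% × 391 mL = 11.21 mL
sodium hydroxide: V = C2·V2/C1 = 5.18 mM × 391 mL ÷ 134 mM = 15.11 mL
Tris base: 4.53 g/L × 0.391 L = 1.77 g
disodium phosphate: 10.2 g/L × 0.391 L = 3.99 g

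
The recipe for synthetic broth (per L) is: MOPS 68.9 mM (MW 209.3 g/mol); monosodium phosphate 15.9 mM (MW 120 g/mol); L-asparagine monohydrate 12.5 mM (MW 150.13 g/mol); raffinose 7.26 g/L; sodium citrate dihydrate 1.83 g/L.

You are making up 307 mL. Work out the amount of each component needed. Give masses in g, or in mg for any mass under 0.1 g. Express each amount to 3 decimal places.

MOPS 4.427 g; monosodium phosphate 0.586 g; L-asparagine monohydrate 0.576 g; raffinose 2.229 g; sodium citrate dihydrate 0.562 g

Target volume = 307 mL = 0.307 L.
MOPS: 68.9 mmol/L × 209.3 g/mol × 0.307 L ÷ 1000 = 4.427 g
monosodium phosphate: 15.9 mmol/L × 120 g/mol × 0.307 L ÷ 1000 = 0.586 g
L-asparagine monohydrate: 12.5 mmol/L × 150.13 g/mol × 0.307 L ÷ 1000 = 0.576 g
raffinose: 7.26 g/L × 0.307 L = 2.229 g
sodium citrate dihydrate: 1.83 g/L × 0.307 L = 0.562 g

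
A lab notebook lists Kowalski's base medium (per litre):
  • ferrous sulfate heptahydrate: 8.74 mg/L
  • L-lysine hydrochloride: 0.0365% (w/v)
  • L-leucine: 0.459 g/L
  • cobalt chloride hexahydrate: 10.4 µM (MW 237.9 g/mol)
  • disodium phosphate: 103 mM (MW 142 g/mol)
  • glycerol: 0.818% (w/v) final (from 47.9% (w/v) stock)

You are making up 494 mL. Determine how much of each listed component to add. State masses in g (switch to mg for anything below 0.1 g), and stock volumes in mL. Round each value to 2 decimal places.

ferrous sulfate heptahydrate 4.32 mg; L-lysine hydrochloride 0.18 g; L-leucine 0.23 g; cobalt chloride hexahydrate 1.22 mg; disodium phosphate 7.23 g; glycerol 8.44 mL

Working volume: 494 mL = 0.494 L.
ferrous sulfate heptahydrate: 8.74 mg/L × 0.494 L = 4.32 mg
L-lysine hydrochloride: 0.0365 g per 100 mL × 494 mL ÷ 100 = 0.18 g
L-leucine: 0.459 g/L × 0.494 L = 0.23 g
cobalt chloride hexahydrate: 10.4 µmol/L × 237.9 g/mol × 0.494 L ÷ 1000 = 1.22 mg
disodium phosphate: 103 mmol/L × 142 g/mol × 0.494 L ÷ 1000 = 7.23 g
glycerol: C1V1 = C2V2 → 0.818% ÷ 47.9% × 494 mL = 8.44 mL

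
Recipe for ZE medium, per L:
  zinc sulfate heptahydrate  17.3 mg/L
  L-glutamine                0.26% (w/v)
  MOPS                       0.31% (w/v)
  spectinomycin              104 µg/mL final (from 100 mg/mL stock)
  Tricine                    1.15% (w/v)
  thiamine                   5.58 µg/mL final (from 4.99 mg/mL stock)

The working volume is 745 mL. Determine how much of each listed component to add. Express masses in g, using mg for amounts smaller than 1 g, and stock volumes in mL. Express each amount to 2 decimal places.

Scale factor relative to 1 L: 0.745.
zinc sulfate heptahydrate: 17.3 mg/L × 0.745 L = 12.89 mg
L-glutamine: 0.26% w/v = 2.6 g/L → 2.6 × 0.745 L = 1.94 g
MOPS: 0.31% w/v = 3.1 g/L → 3.1 × 0.745 L = 2.31 g
spectinomycin: C1V1 = C2V2 → 104 µg/mL × 745 mL ÷ 100000 µg/mL = 0.77 mL
Tricine: 1.15 g per 100 mL × 745 mL ÷ 100 = 8.57 g
thiamine: C1V1 = C2V2 → 5.58 µg/mL × 745 mL ÷ 4990 µg/mL = 0.83 mL

zinc sulfate heptahydrate 12.89 mg; L-glutamine 1.94 g; MOPS 2.31 g; spectinomycin 0.77 mL; Tricine 8.57 g; thiamine 0.83 mL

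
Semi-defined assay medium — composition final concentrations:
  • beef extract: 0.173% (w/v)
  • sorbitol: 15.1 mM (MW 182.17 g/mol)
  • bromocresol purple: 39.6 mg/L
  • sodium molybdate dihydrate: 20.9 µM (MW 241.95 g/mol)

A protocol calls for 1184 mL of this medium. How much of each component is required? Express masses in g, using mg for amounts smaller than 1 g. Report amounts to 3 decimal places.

beef extract 2.048 g; sorbitol 3.257 g; bromocresol purple 46.886 mg; sodium molybdate dihydrate 5.987 mg

Target volume = 1184 mL = 1.184 L.
beef extract: 0.173% w/v = 1.73 g/L → 1.73 × 1.184 L = 2.048 g
sorbitol: 15.1 mmol/L × 182.17 g/mol × 1.184 L ÷ 1000 = 3.257 g
bromocresol purple: 39.6 mg/L × 1.184 L = 46.886 mg
sodium molybdate dihydrate: 20.9 µmol/L × 241.95 g/mol × 1.184 L ÷ 1000 = 5.987 mg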